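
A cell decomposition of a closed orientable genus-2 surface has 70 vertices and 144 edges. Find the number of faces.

72

For a closed orientable surface of genus 2, χ = 2 − 2·2 = -2.
F = -2 − V + E = -2 − 70 + 144 = 72.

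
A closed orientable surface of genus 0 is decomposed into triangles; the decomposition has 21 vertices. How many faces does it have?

38

χ = 2 − 2·0 = 2, and every face is a triangle so 3F = 2E.
V − E + F = 2 with E = 3F/2 gives 21 − (3/2 − 1)·F = 2, so F = 38 and E = 57.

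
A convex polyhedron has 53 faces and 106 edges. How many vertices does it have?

55

Here V − E + F = 2.
V = 2 + E − F = 2 + 106 − 53 = 55.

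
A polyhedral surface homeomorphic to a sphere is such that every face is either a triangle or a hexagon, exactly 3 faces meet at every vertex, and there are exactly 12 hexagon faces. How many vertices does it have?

28

Let x be the number of triangles; then F = 12 + x.
Edge–face incidences: 2E = 6·12 + 3·x = 72 + 3x.
Every vertex has degree 3, so 3V = 2E.
Euler: V − E + F = 2 ⇒ (2E)/3 − E + (12 + x) = 2.
Multiply by 6: 2·(2E) − 3·(2E) + 6·(12 + x) = 12, i.e. 72 + 6x − (72 + 3x) = 12.
Collecting terms: 3x = 12, so x = 4.
Then 2E = 72 + 3·4 = 84, so E = 42, V = 2E/3 = 28, F = 12 + 4 = 16.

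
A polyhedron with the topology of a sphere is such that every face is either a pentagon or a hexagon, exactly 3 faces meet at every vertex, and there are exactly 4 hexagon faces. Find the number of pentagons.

Let x be the number of pentagons; then F = 4 + x.
Edge–face incidences: 2E = 6·4 + 5·x = 24 + 5x.
Every vertex has degree 3, so 3V = 2E.
Euler: V − E + F = 2 ⇒ (2E)/3 − E + (4 + x) = 2.
Multiply by 6: 2·(2E) − 3·(2E) + 6·(4 + x) = 12, i.e. 24 + 6x − (24 + 5x) = 12.
Collecting terms: x = 12.
Then 2E = 24 + 5·12 = 84, so E = 42, V = 2E/3 = 28, F = 4 + 12 = 16.

12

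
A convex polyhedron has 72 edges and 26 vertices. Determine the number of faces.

Here V − E + F = 2.
F = 2 − V + E = 2 − 26 + 72 = 48.

48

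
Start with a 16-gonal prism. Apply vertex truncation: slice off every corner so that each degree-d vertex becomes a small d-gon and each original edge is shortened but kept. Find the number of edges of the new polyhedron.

144

The base solid has V = 32, E = 48, F = 18.
Truncation replaces each original edge-end by a new vertex, so V′ = 2E = 96.
Each original edge survives, and each old vertex of degree d contributes d new edges; summing degrees gives Σd = 2E, so E′ = E + 2E = 3E = 144.
Each original face survives and each original vertex becomes one new face: F′ = F + V = 50.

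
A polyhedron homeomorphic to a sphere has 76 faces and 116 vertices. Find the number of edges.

190

Here V − E + F = 2.
E = V + F − (2) = 116 + 76 − (2) = 190.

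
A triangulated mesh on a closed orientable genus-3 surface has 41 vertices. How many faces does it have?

90

χ = 2 − 2·3 = -4, and every face is a triangle so 3F = 2E.
V − E + F = -4 with E = 3F/2 gives 41 − (3/2 − 1)·F = -4, so F = 90 and E = 135.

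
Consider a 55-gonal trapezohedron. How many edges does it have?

220

The n-trapezohedron (dual of the n-antiprism) has V = 2·55 + 2 = 112, E = 4·55 = 220, F = 2·55 = 110.
Check: V − E + F = 112 − 220 + 110 = 2.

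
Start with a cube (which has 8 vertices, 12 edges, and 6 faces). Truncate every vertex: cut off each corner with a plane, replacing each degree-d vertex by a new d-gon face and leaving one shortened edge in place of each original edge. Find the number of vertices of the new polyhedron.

24

Truncation replaces each original edge-end by a new vertex, so V′ = 2E = 24.
Each original edge survives, and each old vertex of degree d contributes d new edges; summing degrees gives Σd = 2E, so E′ = E + 2E = 3E = 36.
Each original face survives and each original vertex becomes one new face: F′ = F + V = 14.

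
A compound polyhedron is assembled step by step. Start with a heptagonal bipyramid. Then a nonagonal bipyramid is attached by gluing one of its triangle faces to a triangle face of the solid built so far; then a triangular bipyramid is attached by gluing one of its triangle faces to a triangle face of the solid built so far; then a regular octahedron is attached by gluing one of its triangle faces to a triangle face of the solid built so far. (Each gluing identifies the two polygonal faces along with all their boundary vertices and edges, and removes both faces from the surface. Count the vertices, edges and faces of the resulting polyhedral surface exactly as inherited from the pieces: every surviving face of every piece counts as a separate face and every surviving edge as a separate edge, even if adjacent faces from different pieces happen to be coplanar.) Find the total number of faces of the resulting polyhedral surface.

A heptagonal bipyramid: V=9, E=21, F=14.
Attach a nonagonal bipyramid (V=11, E=27, F=18) along a 3-gon: merge 3 vertices and 3 edges, delete both glued faces → V=17, E=45, F=30.
Attach a triangular bipyramid (V=5, E=9, F=6) along a 3-gon: merge 3 vertices and 3 edges, delete both glued faces → V=19, E=51, F=34.
Attach a regular octahedron (V=6, E=12, F=8) along a 3-gon: merge 3 vertices and 3 edges, delete both glued faces → V=22, E=60, F=40.
Check: V − E + F = 22 − 60 + 40 = 2.

40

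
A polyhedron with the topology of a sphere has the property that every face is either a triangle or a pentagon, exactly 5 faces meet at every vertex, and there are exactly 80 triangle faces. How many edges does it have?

Let x be the number of pentagons; then F = 80 + x.
Edge–face incidences: 2E = 3·80 + 5·x = 240 + 5x.
Every vertex has degree 5, so 5V = 2E.
Euler: V − E + F = 2 ⇒ (2E)/5 − E + (80 + x) = 2.
Multiply by 10: 2·(2E) − 5·(2E) + 10·(80 + x) = 20, i.e. 800 + 10x − 3·(240 + 5x) = 20.
Collecting terms: −5x + 80 = 20, so −5x = −60, so x = 12.
Then 2E = 240 + 5·12 = 300, so E = 150, V = 2E/5 = 60, F = 80 + 12 = 92.

150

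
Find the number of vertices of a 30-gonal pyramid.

31

A pyramid on an n-gon base has one n-gon and n triangles: V = 30 + 1 = 31, E = 2·30 = 60, F = 30 + 1 = 31.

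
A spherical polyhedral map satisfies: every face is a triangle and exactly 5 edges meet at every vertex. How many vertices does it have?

Each face has 3 edges and each edge borders two faces, so 2E = 3F.
Each vertex has degree 5, so 5V = 2E and hence V = 3F/5.
Euler: V − E + F = 2 ⇒ (3F/5) − (3F/2) + F = 2.
Multiply by 10: (6 − 15 + 10)F = 20, i.e. 1F = 20.
So F = 20, E = 3·20/2 = 30, V = 3·20/5 = 12.

12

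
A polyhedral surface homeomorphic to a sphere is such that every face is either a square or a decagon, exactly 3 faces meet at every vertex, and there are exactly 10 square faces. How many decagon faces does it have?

2

Let x be the number of decagons; then F = 10 + x.
Edge–face incidences: 2E = 4·10 + 10·x = 40 + 10x.
Every vertex has degree 3, so 3V = 2E.
Euler: V − E + F = 2 ⇒ (2E)/3 − E + (10 + x) = 2.
Multiply by 6: 2·(2E) − 3·(2E) + 6·(10 + x) = 12, i.e. 60 + 6x − (40 + 10x) = 12.
Collecting terms: −4x + 20 = 12, so −4x = −8, so x = 2.
Then 2E = 40 + 10·2 = 60, so E = 30, V = 2E/3 = 20, F = 10 + 2 = 12.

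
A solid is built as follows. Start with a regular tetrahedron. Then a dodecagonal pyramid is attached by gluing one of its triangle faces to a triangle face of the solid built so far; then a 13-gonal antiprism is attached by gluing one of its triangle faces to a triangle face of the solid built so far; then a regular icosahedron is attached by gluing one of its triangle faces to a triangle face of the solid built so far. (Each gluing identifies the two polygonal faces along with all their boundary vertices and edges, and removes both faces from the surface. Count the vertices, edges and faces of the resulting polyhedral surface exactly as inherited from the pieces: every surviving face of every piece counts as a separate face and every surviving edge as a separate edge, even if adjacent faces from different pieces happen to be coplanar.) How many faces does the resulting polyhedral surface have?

59

A regular tetrahedron: V=4, E=6, F=4.
Attach a dodecagonal pyramid (V=13, E=24, F=13) along a 3-gon: merge 3 vertices and 3 edges, delete both glued faces → V=14, E=27, F=15.
Attach a 13-gonal antiprism (V=26, E=52, F=28) along a 3-gon: merge 3 vertices and 3 edges, delete both glued faces → V=37, E=76, F=41.
Attach a regular icosahedron (V=12, E=30, F=20) along a 3-gon: merge 3 vertices and 3 edges, delete both glued faces → V=46, E=103, F=59.
Check: V − E + F = 46 − 103 + 59 = 2.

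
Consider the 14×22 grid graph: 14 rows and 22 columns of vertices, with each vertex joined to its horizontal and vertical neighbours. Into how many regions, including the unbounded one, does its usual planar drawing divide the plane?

274

The grid has V = 14·22 = 308 vertices and E = 14·21 + 22·13 = 580 edges.
F = 2 − V + E = 2 − 308 + 580 = 274.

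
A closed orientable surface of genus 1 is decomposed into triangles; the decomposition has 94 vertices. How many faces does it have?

χ = 2 − 2·1 = 0, and every face is a triangle so 3F = 2E.
V − E + F = 0 with E = 3F/2 gives 94 − (3/2 − 1)·F = 0, so F = 188 and E = 282.

188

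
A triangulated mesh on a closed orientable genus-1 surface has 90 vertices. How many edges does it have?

270

χ = 2 − 2·1 = 0, and every face is a triangle so 3F = 2E.
V − E + F = 0 with E = 3F/2 gives 90 − (3/2 − 1)·F = 0, so F = 180 and E = 270.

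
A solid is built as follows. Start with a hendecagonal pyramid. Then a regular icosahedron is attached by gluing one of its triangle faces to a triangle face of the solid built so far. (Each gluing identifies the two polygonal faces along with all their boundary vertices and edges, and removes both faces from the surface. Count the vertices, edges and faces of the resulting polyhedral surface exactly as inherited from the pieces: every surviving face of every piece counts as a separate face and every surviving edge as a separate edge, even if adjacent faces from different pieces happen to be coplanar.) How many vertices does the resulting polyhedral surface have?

21

A hendecagonal pyramid: V=12, E=22, F=12.
Attach a regular icosahedron (V=12, E=30, F=20) along a 3-gon: merge 3 vertices and 3 edges, delete both glued faces → V=21, E=49, F=30.
Check: V − E + F = 21 − 49 + 30 = 2.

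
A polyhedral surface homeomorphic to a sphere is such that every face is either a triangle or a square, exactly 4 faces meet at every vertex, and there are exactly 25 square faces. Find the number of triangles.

Let x be the number of triangles; then F = 25 + x.
Edge–face incidences: 2E = 4·25 + 3·x = 100 + 3x.
Every vertex has degree 4, so 4V = 2E.
Euler: V − E + F = 2 ⇒ (2E)/4 − E + (25 + x) = 2.
Multiply by 8: 2·(2E) − 4·(2E) + 8·(25 + x) = 16, i.e. 200 + 8x − 2·(100 + 3x) = 16.
Collecting terms: 2x = 16, so x = 8.
Then 2E = 100 + 3·8 = 124, so E = 62, V = 2E/4 = 31, F = 25 + 8 = 33.

8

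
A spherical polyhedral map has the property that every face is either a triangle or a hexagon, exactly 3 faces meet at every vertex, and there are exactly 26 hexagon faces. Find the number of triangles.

4

Let x be the number of triangles; then F = 26 + x.
Edge–face incidences: 2E = 6·26 + 3·x = 156 + 3x.
Every vertex has degree 3, so 3V = 2E.
Euler: V − E + F = 2 ⇒ (2E)/3 − E + (26 + x) = 2.
Multiply by 6: 2·(2E) − 3·(2E) + 6·(26 + x) = 12, i.e. 156 + 6x − (156 + 3x) = 12.
Collecting terms: 3x = 12, so x = 4.
Then 2E = 156 + 3·4 = 168, so E = 84, V = 2E/3 = 56, F = 26 + 4 = 30.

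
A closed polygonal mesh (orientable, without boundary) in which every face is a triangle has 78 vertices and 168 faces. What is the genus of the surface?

Every face is a triangle, so 2E = 3·168 = 504, giving E = 252.
χ = V − E + F = 78 − 252 + 168 = -6.
For a closed orientable surface χ = 2 − 2g, so g = (2 − (-6))/2 = 4.

4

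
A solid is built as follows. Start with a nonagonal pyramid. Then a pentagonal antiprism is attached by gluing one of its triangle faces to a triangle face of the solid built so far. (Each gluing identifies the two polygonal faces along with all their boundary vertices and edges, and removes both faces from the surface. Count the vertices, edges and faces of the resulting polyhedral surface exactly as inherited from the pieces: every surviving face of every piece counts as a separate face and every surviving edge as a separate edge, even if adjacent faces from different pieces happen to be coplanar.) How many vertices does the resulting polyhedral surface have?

17

A nonagonal pyramid: V=10, E=18, F=10.
Attach a pentagonal antiprism (V=10, E=20, F=12) along a 3-gon: merge 3 vertices and 3 edges, delete both glued faces → V=17, E=35, F=20.
Check: V − E + F = 17 − 35 + 20 = 2.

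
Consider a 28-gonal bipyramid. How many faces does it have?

56

A bipyramid over an n-gon has 2n triangular faces and n + 2 vertices: V = 28 + 2 = 30, E = 3·28 = 84, F = 2·28 = 56.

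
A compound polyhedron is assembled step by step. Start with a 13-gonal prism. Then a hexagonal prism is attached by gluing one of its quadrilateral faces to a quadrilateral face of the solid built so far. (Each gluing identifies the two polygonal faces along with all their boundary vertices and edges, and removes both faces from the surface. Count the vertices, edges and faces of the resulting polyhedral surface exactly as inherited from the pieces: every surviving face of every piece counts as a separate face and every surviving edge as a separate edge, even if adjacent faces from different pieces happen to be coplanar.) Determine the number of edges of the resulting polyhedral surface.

53

A 13-gonal prism: V=26, E=39, F=15.
Attach a hexagonal prism (V=12, E=18, F=8) along a 4-gon: merge 4 vertices and 4 edges, delete both glued faces → V=34, E=53, F=21.
Check: V − E + F = 34 − 53 + 21 = 2.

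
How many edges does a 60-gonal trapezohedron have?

240

The n-trapezohedron (dual of the n-antiprism) has V = 2·60 + 2 = 122, E = 4·60 = 240, F = 2·60 = 120.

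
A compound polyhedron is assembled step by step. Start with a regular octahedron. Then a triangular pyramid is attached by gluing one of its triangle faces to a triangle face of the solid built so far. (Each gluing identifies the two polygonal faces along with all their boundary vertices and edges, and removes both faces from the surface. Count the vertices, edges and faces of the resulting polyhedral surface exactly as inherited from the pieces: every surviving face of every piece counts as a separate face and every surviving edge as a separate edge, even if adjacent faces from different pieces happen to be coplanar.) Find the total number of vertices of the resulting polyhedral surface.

7

A regular octahedron: V=6, E=12, F=8.
Attach a triangular pyramid (V=4, E=6, F=4) along a 3-gon: merge 3 vertices and 3 edges, delete both glued faces → V=7, E=15, F=10.
Check: V − E + F = 7 − 15 + 10 = 2.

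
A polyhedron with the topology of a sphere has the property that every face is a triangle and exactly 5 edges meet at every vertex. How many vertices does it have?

12

Each face has 3 edges and each edge borders two faces, so 2E = 3F.
Each vertex has degree 5, so 5V = 2E and hence V = 3F/5.
Euler: V − E + F = 2 ⇒ (3F/5) − (3F/2) + F = 2.
Multiply by 10: (6 − 15 + 10)F = 20, i.e. 1F = 20.
So F = 20, E = 3·20/2 = 30, V = 3·20/5 = 12.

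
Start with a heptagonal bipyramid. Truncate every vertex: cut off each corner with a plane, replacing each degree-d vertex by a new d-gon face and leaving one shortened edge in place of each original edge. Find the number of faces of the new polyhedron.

23

The base solid has V = 9, E = 21, F = 14.
Truncation replaces each original edge-end by a new vertex, so V′ = 2E = 42.
Each original edge survives, and each old vertex of degree d contributes d new edges; summing degrees gives Σd = 2E, so E′ = E + 2E = 3E = 63.
Each original face survives and each original vertex becomes one new face: F′ = F + V = 23.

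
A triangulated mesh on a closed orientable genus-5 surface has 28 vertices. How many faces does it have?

72

χ = 2 − 2·5 = -8, and every face is a triangle so 3F = 2E.
V − E + F = -8 with E = 3F/2 gives 28 − (3/2 − 1)·F = -8, so F = 72 and E = 108.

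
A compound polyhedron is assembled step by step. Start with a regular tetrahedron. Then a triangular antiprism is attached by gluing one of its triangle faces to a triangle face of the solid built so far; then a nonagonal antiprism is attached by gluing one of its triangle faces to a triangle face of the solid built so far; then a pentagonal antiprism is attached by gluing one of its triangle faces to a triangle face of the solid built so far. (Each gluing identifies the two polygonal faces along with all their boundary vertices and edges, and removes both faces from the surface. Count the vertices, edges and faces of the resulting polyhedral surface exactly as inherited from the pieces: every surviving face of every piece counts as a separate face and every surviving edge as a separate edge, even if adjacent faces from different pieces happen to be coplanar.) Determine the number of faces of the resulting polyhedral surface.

A regular tetrahedron: V=4, E=6, F=4.
Attach a triangular antiprism (V=6, E=12, F=8) along a 3-gon: merge 3 vertices and 3 edges, delete both glued faces → V=7, E=15, F=10.
Attach a nonagonal antiprism (V=18, E=36, F=20) along a 3-gon: merge 3 vertices and 3 edges, delete both glued faces → V=22, E=48, F=28.
Attach a pentagonal antiprism (V=10, E=20, F=12) along a 3-gon: merge 3 vertices and 3 edges, delete both glued faces → V=29, E=65, F=38.
Check: V − E + F = 29 − 65 + 38 = 2.

38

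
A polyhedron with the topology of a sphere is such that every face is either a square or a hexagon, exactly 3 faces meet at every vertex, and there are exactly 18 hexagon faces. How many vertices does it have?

44

Let x be the number of squares; then F = 18 + x.
Edge–face incidences: 2E = 6·18 + 4·x = 108 + 4x.
Every vertex has degree 3, so 3V = 2E.
Euler: V − E + F = 2 ⇒ (2E)/3 − E + (18 + x) = 2.
Multiply by 6: 2·(2E) − 3·(2E) + 6·(18 + x) = 12, i.e. 108 + 6x − (108 + 4x) = 12.
Collecting terms: 2x = 12, so x = 6.
Then 2E = 108 + 4·6 = 132, so E = 66, V = 2E/3 = 44, F = 18 + 6 = 24.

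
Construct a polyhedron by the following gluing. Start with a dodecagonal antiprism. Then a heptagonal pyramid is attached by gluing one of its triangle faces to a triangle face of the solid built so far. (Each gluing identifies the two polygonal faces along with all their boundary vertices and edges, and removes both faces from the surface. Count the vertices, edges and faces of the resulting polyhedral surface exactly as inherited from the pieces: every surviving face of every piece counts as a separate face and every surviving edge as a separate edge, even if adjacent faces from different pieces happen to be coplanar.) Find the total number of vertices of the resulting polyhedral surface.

29

A dodecagonal antiprism: V=24, E=48, F=26.
Attach a heptagonal pyramid (V=8, E=14, F=8) along a 3-gon: merge 3 vertices and 3 edges, delete both glued faces → V=29, E=59, F=32.
Check: V − E + F = 29 − 59 + 32 = 2.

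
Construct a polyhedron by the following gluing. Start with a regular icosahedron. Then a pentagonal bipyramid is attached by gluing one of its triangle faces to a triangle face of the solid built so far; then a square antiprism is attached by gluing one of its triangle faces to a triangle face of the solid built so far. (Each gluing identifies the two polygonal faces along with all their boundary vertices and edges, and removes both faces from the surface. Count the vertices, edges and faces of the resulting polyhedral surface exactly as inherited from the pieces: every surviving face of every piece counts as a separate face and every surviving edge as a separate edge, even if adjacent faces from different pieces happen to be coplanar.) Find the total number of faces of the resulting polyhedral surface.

A regular icosahedron: V=12, E=30, F=20.
Attach a pentagonal bipyramid (V=7, E=15, F=10) along a 3-gon: merge 3 vertices and 3 edges, delete both glued faces → V=16, E=42, F=28.
Attach a square antiprism (V=8, E=16, F=10) along a 3-gon: merge 3 vertices and 3 edges, delete both glued faces → V=21, E=55, F=36.
Check: V − E + F = 21 − 55 + 36 = 2.

36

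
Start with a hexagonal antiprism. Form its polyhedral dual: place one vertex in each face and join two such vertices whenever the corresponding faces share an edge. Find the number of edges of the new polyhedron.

The base solid has V = 12, E = 24, F = 14.
The dual swaps V and F and preserves E: V′ = F = 14, E′ = E = 24, F′ = V = 12.

24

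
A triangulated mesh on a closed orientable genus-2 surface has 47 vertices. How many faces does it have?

98

χ = 2 − 2·2 = -2, and every face is a triangle so 3F = 2E.
V − E + F = -2 with E = 3F/2 gives 47 − (3/2 − 1)·F = -2, so F = 98 and E = 147.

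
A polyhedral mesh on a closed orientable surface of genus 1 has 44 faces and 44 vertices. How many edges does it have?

For a closed orientable surface of genus 1, χ = 2 − 2·1 = 0.
E = V + F − (0) = 44 + 44 − (0) = 88.

88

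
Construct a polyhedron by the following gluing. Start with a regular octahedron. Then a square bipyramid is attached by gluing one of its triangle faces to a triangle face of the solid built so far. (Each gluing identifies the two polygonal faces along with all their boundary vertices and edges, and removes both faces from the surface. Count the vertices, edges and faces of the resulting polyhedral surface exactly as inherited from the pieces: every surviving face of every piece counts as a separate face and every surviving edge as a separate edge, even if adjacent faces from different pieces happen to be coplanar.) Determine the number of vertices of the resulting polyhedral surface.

A regular octahedron: V=6, E=12, F=8.
Attach a square bipyramid (V=6, E=12, F=8) along a 3-gon: merge 3 vertices and 3 edges, delete both glued faces → V=9, E=21, F=14.
Check: V − E + F = 9 − 21 + 14 = 2.

9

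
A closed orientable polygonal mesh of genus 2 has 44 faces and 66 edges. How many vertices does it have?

20

For a closed orientable surface of genus 2, χ = 2 − 2·2 = -2.
V = -2 + E − F = -2 + 66 − 44 = 20.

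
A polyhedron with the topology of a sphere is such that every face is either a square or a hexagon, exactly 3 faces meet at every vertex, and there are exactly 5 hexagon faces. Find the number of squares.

6

Let x be the number of squares; then F = 5 + x.
Edge–face incidences: 2E = 6·5 + 4·x = 30 + 4x.
Every vertex has degree 3, so 3V = 2E.
Euler: V − E + F = 2 ⇒ (2E)/3 − E + (5 + x) = 2.
Multiply by 6: 2·(2E) − 3·(2E) + 6·(5 + x) = 12, i.e. 30 + 6x − (30 + 4x) = 12.
Collecting terms: 2x = 12, so x = 6.
Then 2E = 30 + 4·6 = 54, so E = 27, V = 2E/3 = 18, F = 5 + 6 = 11.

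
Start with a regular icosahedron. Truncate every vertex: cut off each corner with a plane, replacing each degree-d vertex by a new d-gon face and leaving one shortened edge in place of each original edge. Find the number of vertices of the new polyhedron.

60

The base solid has V = 12, E = 30, F = 20.
Truncation replaces each original edge-end by a new vertex, so V′ = 2E = 60.
Each original edge survives, and each old vertex of degree d contributes d new edges; summing degrees gives Σd = 2E, so E′ = E + 2E = 3E = 90.
Each original face survives and each original vertex becomes one new face: F′ = F + V = 32.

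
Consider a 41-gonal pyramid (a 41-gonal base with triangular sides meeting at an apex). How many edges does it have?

A pyramid on an n-gon base has one n-gon and n triangles: V = 41 + 1 = 42, E = 2·41 = 82, F = 41 + 1 = 42.

82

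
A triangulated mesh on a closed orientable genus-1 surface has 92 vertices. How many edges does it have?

χ = 2 − 2·1 = 0, and every face is a triangle so 3F = 2E.
V − E + F = 0 with E = 3F/2 gives 92 − (3/2 − 1)·F = 0, so F = 184 and E = 276.

276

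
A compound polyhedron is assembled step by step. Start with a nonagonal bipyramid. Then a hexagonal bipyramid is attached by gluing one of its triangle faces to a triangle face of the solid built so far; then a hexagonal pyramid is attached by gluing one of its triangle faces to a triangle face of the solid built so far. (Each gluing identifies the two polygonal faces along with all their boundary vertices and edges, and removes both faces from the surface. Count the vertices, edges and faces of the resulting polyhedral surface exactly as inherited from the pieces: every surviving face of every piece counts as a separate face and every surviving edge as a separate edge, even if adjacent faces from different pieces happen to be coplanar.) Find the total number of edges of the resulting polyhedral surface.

51

A nonagonal bipyramid: V=11, E=27, F=18.
Attach a hexagonal bipyramid (V=8, E=18, F=12) along a 3-gon: merge 3 vertices and 3 edges, delete both glued faces → V=16, E=42, F=28.
Attach a hexagonal pyramid (V=7, E=12, F=7) along a 3-gon: merge 3 vertices and 3 edges, delete both glued faces → V=20, E=51, F=33.
Check: V − E + F = 20 − 51 + 33 = 2.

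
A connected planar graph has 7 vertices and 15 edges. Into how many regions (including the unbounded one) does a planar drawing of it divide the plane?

Euler's formula for a connected plane graph: V − E + F = 2, so F = 2 − 7 + 15 = 10.

10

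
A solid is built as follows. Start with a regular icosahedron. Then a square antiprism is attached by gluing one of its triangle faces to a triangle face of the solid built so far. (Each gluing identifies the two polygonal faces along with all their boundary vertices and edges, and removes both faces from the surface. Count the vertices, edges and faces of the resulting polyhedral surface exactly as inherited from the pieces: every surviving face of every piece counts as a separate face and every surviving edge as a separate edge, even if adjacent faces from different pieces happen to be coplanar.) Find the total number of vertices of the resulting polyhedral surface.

17

A regular icosahedron: V=12, E=30, F=20.
Attach a square antiprism (V=8, E=16, F=10) along a 3-gon: merge 3 vertices and 3 edges, delete both glued faces → V=17, E=43, F=28.
Check: V − E + F = 17 − 43 + 28 = 2.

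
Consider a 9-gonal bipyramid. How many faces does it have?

A bipyramid over an n-gon has 2n triangular faces and n + 2 vertices: V = 9 + 2 = 11, E = 3·9 = 27, F = 2·9 = 18.
Check: V − E + F = 11 − 27 + 18 = 2.

18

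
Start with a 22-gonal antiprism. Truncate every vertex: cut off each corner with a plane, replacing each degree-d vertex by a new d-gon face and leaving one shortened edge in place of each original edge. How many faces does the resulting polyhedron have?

The base solid has V = 44, E = 88, F = 46.
Truncation replaces each original edge-end by a new vertex, so V′ = 2E = 176.
Each original edge survives, and each old vertex of degree d contributes d new edges; summing degrees gives Σd = 2E, so E′ = E + 2E = 3E = 264.
Each original face survives and each original vertex becomes one new face: F′ = F + V = 90.

90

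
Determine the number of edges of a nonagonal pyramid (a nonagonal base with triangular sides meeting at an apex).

18

A pyramid on an n-gon base has one n-gon and n triangles: V = 9 + 1 = 10, E = 2·9 = 18, F = 9 + 1 = 10.
Check: V − E + F = 10 − 18 + 10 = 2.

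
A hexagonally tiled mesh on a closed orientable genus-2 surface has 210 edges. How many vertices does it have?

χ = 2 − 2·2 = -2, and every face is a hexagon so 6F = 2E.
F = 2E/6 = 70. Then V = -2 + E − F = -2 + 210 − 70 = 138.

138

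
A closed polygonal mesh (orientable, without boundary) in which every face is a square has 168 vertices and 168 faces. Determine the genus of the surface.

1

Every face is a square, so 2E = 4·168 = 672, giving E = 336.
χ = V − E + F = 168 − 336 + 168 = 0.
For a closed orientable surface χ = 2 − 2g, so g = (2 − (0))/2 = 1.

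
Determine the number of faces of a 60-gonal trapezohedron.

120

The n-trapezohedron (dual of the n-antiprism) has V = 2·60 + 2 = 122, E = 4·60 = 240, F = 2·60 = 120.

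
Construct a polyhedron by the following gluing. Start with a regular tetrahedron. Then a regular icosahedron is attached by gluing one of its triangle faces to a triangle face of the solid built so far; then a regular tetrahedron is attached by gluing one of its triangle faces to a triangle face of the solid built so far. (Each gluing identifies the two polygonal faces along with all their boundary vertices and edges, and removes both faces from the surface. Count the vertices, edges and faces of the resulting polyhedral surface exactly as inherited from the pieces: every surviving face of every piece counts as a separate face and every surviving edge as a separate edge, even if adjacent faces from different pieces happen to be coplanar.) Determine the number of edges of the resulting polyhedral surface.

A regular tetrahedron: V=4, E=6, F=4.
Attach a regular icosahedron (V=12, E=30, F=20) along a 3-gon: merge 3 vertices and 3 edges, delete both glued faces → V=13, E=33, F=22.
Attach a regular tetrahedron (V=4, E=6, F=4) along a 3-gon: merge 3 vertices and 3 edges, delete both glued faces → V=14, E=36, F=24.
Check: V − E + F = 14 − 36 + 24 = 2.

36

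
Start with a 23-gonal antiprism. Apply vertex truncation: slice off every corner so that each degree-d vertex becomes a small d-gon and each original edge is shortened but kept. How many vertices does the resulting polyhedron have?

184

The base solid has V = 46, E = 92, F = 48.
Truncation replaces each original edge-end by a new vertex, so V′ = 2E = 184.
Each original edge survives, and each old vertex of degree d contributes d new edges; summing degrees gives Σd = 2E, so E′ = E + 2E = 3E = 276.
Each original face survives and each original vertex becomes one new face: F′ = F + V = 94.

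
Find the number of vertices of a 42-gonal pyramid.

A pyramid on an n-gon base has one n-gon and n triangles: V = 42 + 1 = 43, E = 2·42 = 84, F = 42 + 1 = 43.

43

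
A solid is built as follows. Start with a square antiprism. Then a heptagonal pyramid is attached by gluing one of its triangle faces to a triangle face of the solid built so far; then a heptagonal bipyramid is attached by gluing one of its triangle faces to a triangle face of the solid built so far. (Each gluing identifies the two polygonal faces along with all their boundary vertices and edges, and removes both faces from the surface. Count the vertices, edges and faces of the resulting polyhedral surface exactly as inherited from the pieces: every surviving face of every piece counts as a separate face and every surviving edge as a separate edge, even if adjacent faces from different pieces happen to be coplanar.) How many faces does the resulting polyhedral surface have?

A square antiprism: V=8, E=16, F=10.
Attach a heptagonal pyramid (V=8, E=14, F=8) along a 3-gon: merge 3 vertices and 3 edges, delete both glued faces → V=13, E=27, F=16.
Attach a heptagonal bipyramid (V=9, E=21, F=14) along a 3-gon: merge 3 vertices and 3 edges, delete both glued faces → V=19, E=45, F=28.
Check: V − E + F = 19 − 45 + 28 = 2.

28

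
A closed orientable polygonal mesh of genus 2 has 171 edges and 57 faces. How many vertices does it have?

112

For a closed orientable surface of genus 2, χ = 2 − 2·2 = -2.
V = -2 + E − F = -2 + 171 − 57 = 112.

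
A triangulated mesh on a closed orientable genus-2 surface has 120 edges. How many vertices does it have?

38

χ = 2 − 2·2 = -2, and every face is a triangle so 3F = 2E.
F = 2E/3 = 80. Then V = -2 + E − F = -2 + 120 − 80 = 38.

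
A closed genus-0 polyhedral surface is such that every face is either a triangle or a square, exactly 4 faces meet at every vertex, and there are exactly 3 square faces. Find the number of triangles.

Let x be the number of triangles; then F = 3 + x.
Edge–face incidences: 2E = 4·3 + 3·x = 12 + 3x.
Every vertex has degree 4, so 4V = 2E.
Euler: V − E + F = 2 ⇒ (2E)/4 − E + (3 + x) = 2.
Multiply by 8: 2·(2E) − 4·(2E) + 8·(3 + x) = 16, i.e. 24 + 8x − 2·(12 + 3x) = 16.
Collecting terms: 2x = 16, so x = 8.
Then 2E = 12 + 3·8 = 36, so E = 18, V = 2E/4 = 9, F = 3 + 8 = 11.

8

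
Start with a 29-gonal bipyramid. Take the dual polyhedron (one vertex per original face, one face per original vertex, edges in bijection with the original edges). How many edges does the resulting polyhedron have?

The base solid has V = 31, E = 87, F = 58.
The dual swaps V and F and preserves E: V′ = F = 58, E′ = E = 87, F′ = V = 31.

87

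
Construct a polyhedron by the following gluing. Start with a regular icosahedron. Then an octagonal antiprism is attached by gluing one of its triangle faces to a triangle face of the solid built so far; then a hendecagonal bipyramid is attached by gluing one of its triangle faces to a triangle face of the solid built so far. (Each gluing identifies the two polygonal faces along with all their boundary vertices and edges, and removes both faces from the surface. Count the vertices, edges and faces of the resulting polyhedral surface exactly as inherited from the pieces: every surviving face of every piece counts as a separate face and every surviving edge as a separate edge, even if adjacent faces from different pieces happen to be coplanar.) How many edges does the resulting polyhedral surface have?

A regular icosahedron: V=12, E=30, F=20.
Attach an octagonal antiprism (V=16, E=32, F=18) along a 3-gon: merge 3 vertices and 3 edges, delete both glued faces → V=25, E=59, F=36.
Attach a hendecagonal bipyramid (V=13, E=33, F=22) along a 3-gon: merge 3 vertices and 3 edges, delete both glued faces → V=35, E=89, F=56.
Check: V − E + F = 35 − 89 + 56 = 2.

89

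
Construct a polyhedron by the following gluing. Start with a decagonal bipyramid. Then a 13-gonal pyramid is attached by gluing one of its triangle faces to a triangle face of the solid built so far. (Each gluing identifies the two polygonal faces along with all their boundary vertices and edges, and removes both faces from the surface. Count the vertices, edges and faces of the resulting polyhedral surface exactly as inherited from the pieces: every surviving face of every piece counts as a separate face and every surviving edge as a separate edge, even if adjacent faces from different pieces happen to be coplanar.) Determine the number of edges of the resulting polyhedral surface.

53

A decagonal bipyramid: V=12, E=30, F=20.
Attach a 13-gonal pyramid (V=14, E=26, F=14) along a 3-gon: merge 3 vertices and 3 edges, delete both glued faces → V=23, E=53, F=32.
Check: V − E + F = 23 − 53 + 32 = 2.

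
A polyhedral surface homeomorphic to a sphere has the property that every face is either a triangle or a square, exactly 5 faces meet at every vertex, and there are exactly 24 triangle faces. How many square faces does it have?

2

Let x be the number of squares; then F = 24 + x.
Edge–face incidences: 2E = 3·24 + 4·x = 72 + 4x.
Every vertex has degree 5, so 5V = 2E.
Euler: V − E + F = 2 ⇒ (2E)/5 − E + (24 + x) = 2.
Multiply by 10: 2·(2E) − 5·(2E) + 10·(24 + x) = 20, i.e. 240 + 10x − 3·(72 + 4x) = 20.
Collecting terms: −2x + 24 = 20, so −2x = −4, so x = 2.
Then 2E = 72 + 4·2 = 80, so E = 40, V = 2E/5 = 16, F = 24 + 2 = 26.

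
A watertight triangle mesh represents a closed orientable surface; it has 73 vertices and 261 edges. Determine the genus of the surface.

Every face is a triangle and each edge borders two faces, so 3F = 2·261, giving F = 174.
χ = V − E + F = 73 − 261 + 174 = -14.
For a closed orientable surface χ = 2 − 2g, so g = (2 − (-14))/2 = 8.

8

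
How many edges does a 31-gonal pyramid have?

62

A pyramid on an n-gon base has one n-gon and n triangles: V = 31 + 1 = 32, E = 2·31 = 62, F = 31 + 1 = 32.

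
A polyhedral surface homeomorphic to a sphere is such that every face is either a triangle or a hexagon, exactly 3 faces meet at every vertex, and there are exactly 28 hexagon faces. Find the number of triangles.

Let x be the number of triangles; then F = 28 + x.
Edge–face incidences: 2E = 6·28 + 3·x = 168 + 3x.
Every vertex has degree 3, so 3V = 2E.
Euler: V − E + F = 2 ⇒ (2E)/3 − E + (28 + x) = 2.
Multiply by 6: 2·(2E) − 3·(2E) + 6·(28 + x) = 12, i.e. 168 + 6x − (168 + 3x) = 12.
Collecting terms: 3x = 12, so x = 4.
Then 2E = 168 + 3·4 = 180, so E = 90, V = 2E/3 = 60, F = 28 + 4 = 32.

4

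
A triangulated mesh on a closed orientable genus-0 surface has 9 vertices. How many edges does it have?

χ = 2 − 2·0 = 2, and every face is a triangle so 3F = 2E.
V − E + F = 2 with E = 3F/2 gives 9 − (3/2 − 1)·F = 2, so F = 14 and E = 21.

21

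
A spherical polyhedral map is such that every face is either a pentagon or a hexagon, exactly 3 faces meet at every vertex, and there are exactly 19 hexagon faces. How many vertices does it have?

58

Let x be the number of pentagons; then F = 19 + x.
Edge–face incidences: 2E = 6·19 + 5·x = 114 + 5x.
Every vertex has degree 3, so 3V = 2E.
Euler: V − E + F = 2 ⇒ (2E)/3 − E + (19 + x) = 2.
Multiply by 6: 2·(2E) − 3·(2E) + 6·(19 + x) = 12, i.e. 114 + 6x − (114 + 5x) = 12.
Collecting terms: x = 12.
Then 2E = 114 + 5·12 = 174, so E = 87, V = 2E/3 = 58, F = 19 + 12 = 31.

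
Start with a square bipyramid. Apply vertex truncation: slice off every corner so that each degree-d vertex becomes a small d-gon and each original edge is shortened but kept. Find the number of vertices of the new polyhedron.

The base solid has V = 6, E = 12, F = 8.
Truncation replaces each original edge-end by a new vertex, so V′ = 2E = 24.
Each original edge survives, and each old vertex of degree d contributes d new edges; summing degrees gives Σd = 2E, so E′ = E + 2E = 3E = 36.
Each original face survives and each original vertex becomes one new face: F′ = F + V = 14.

24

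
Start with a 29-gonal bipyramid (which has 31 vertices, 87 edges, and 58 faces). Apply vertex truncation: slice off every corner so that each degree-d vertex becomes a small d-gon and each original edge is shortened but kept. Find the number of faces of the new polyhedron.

Truncation replaces each original edge-end by a new vertex, so V′ = 2E = 174.
Each original edge survives, and each old vertex of degree d contributes d new edges; summing degrees gives Σd = 2E, so E′ = E + 2E = 3E = 261.
Each original face survives and each original vertex becomes one new face: F′ = F + V = 89.

89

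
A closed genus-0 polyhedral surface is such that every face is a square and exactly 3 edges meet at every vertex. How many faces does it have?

Each face has 4 edges and each edge borders two faces, so 2E = 4F.
Each vertex has degree 3, so 3V = 2E and hence V = 4F/3.
Euler: V − E + F = 2 ⇒ (4F/3) − (4F/2) + F = 2.
Multiply by 6: (8 − 12 + 6)F = 12, i.e. 2F = 12.
So F = 6, E = 4·6/2 = 12, V = 4·6/3 = 8.

6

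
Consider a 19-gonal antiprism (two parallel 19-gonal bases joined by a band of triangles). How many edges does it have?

An antiprism on an n-gon has two n-gon caps and 2n triangles: V = 2·19 = 38, E = 4·19 = 76, F = 2·19 + 2 = 40.

76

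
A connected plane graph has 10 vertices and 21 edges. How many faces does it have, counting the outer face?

Euler's formula for a connected plane graph: V − E + F = 2, so F = 2 − 10 + 21 = 13.

13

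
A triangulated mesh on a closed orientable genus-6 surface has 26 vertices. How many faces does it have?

χ = 2 − 2·6 = -10, and every face is a triangle so 3F = 2E.
V − E + F = -10 with E = 3F/2 gives 26 − (3/2 − 1)·F = -10, so F = 72 and E = 108.

72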